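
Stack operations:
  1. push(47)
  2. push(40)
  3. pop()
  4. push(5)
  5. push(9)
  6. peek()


push(47) -> [47]
push(40) -> [47, 40]
pop()->40, [47]
push(5) -> [47, 5]
push(9) -> [47, 5, 9]
peek()->9

Final stack: [47, 5, 9]


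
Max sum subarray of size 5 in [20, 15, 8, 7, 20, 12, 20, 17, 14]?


[0:5]: 70
[1:6]: 62
[2:7]: 67
[3:8]: 76
[4:9]: 83

Max: 83 at [4:9]


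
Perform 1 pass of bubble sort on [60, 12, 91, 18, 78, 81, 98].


Initial: [60, 12, 91, 18, 78, 81, 98]
Pass 1: [12, 60, 18, 78, 81, 91, 98] (4 swaps)

After 1 pass: [12, 60, 18, 78, 81, 91, 98]


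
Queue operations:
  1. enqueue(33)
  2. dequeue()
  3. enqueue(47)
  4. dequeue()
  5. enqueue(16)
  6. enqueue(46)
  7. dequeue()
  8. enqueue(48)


enqueue(33) -> [33]
dequeue()->33, []
enqueue(47) -> [47]
dequeue()->47, []
enqueue(16) -> [16]
enqueue(46) -> [16, 46]
dequeue()->16, [46]
enqueue(48) -> [46, 48]

Final queue: [46, 48]


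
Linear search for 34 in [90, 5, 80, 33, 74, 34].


i=0: 90!=34
i=1: 5!=34
i=2: 80!=34
i=3: 33!=34
i=4: 74!=34
i=5: 34==34 found!

Found at 5, 6 comps


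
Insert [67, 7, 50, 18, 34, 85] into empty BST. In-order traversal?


Insert 67: root
Insert 7: L from 67
Insert 50: L from 67 -> R from 7
Insert 18: L from 67 -> R from 7 -> L from 50
Insert 34: L from 67 -> R from 7 -> L from 50 -> R from 18
Insert 85: R from 67

In-order: [7, 18, 34, 50, 67, 85]


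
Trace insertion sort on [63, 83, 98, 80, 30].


Initial: [63, 83, 98, 80, 30]
Insert 83: [63, 83, 98, 80, 30]
Insert 98: [63, 83, 98, 80, 30]
Insert 80: [63, 80, 83, 98, 30]
Insert 30: [30, 63, 80, 83, 98]

Sorted: [30, 63, 80, 83, 98]


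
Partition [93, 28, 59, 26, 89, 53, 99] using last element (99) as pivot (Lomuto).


Pivot: 99
  93 <= 99: advance i (no swap)
  28 <= 99: advance i (no swap)
  59 <= 99: advance i (no swap)
  26 <= 99: advance i (no swap)
  89 <= 99: advance i (no swap)
  53 <= 99: advance i (no swap)
Place pivot at 6: [93, 28, 59, 26, 89, 53, 99]

Partitioned: [93, 28, 59, 26, 89, 53, 99]


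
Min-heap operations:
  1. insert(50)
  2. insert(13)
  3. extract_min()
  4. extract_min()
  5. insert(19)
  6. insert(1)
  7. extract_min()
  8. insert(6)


insert(50) -> [50]
insert(13) -> [13, 50]
extract_min()->13, [50]
extract_min()->50, []
insert(19) -> [19]
insert(1) -> [1, 19]
extract_min()->1, [19]
insert(6) -> [6, 19]

Final heap: [6, 19]


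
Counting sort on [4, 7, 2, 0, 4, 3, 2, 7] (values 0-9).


Input: [4, 7, 2, 0, 4, 3, 2, 7]
Counts: [1, 0, 2, 1, 2, 0, 0, 2, 0, 0]

Sorted: [0, 2, 2, 3, 4, 4, 7, 7]


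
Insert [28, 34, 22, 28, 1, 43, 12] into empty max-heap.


Insert 28: [28]
Insert 34: [34, 28]
Insert 22: [34, 28, 22]
Insert 28: [34, 28, 22, 28]
Insert 1: [34, 28, 22, 28, 1]
Insert 43: [43, 28, 34, 28, 1, 22]
Insert 12: [43, 28, 34, 28, 1, 22, 12]

Final heap: [43, 28, 34, 28, 1, 22, 12]


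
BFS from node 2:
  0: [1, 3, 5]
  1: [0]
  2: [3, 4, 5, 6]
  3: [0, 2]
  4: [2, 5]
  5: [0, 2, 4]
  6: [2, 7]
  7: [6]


Visit 2, enqueue [3, 4, 5, 6]
Visit 3, enqueue [0]
Visit 4, enqueue []
Visit 5, enqueue []
Visit 6, enqueue [7]
Visit 0, enqueue [1]
Visit 7, enqueue []
Visit 1, enqueue []

BFS order: [2, 3, 4, 5, 6, 0, 7, 1]


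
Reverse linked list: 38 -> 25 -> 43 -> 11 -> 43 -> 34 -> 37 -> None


Step 1: curr=38, set curr.next=prev(None) | reversed so far: 38
Step 2: curr=25, set curr.next=prev(38) | reversed so far: 25 -> 38
Step 3: curr=43, set curr.next=prev(25) | reversed so far: 43 -> 25 -> 38
Step 4: curr=11, set curr.next=prev(43) | reversed so far: 11 -> 43 -> 25 -> 38
Step 5: curr=43, set curr.next=prev(11) | reversed so far: 43 -> 11 -> 43 -> 25 -> 38
Step 6: curr=34, set curr.next=prev(43) | reversed so far: 34 -> 43 -> 11 -> 43 -> 25 -> 38
Step 7: curr=37, set curr.next=prev(34) | reversed so far: 37 -> 34 -> 43 -> 11 -> 43 -> 25 -> 38

37 -> 34 -> 43 -> 11 -> 43 -> 25 -> 38 -> None


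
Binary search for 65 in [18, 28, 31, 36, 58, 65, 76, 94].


Step 1: lo=0, hi=7, mid=3, val=36
Step 2: lo=4, hi=7, mid=5, val=65

Found at index 5


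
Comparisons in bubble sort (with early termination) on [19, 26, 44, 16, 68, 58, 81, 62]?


Algorithm: bubble sort (with early termination)
Input: [19, 26, 44, 16, 68, 58, 81, 62]
Sorted: [16, 19, 26, 44, 58, 62, 68, 81]

22


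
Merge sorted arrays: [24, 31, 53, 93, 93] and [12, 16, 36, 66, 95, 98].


Take 12 from B
Take 16 from B
Take 24 from A
Take 31 from A
Take 36 from B
Take 53 from A
Take 66 from B
Take 93 from A
Take 93 from A

Merged: [12, 16, 24, 31, 36, 53, 66, 93, 93, 95, 98]


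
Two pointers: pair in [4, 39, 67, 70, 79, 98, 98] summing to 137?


lo=0(4)+hi=6(98)=102
lo=1(39)+hi=6(98)=137

Yes: 39+98=137


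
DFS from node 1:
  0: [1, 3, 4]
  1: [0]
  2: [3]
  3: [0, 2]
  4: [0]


Visit 1, push [0]
Visit 0, push [4, 3]
Visit 3, push [2]
Visit 2, push []
Visit 4, push []

DFS order: [1, 0, 3, 2, 4]


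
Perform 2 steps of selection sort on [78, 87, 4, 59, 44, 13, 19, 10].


Initial: [78, 87, 4, 59, 44, 13, 19, 10]
Step 1: min=4 at 2
  Swap: [4, 87, 78, 59, 44, 13, 19, 10]
Step 2: min=10 at 7
  Swap: [4, 10, 78, 59, 44, 13, 19, 87]

After 2 steps: [4, 10, 78, 59, 44, 13, 19, 87]


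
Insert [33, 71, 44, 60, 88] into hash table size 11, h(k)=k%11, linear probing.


Insert 33: h=0 -> slot 0
Insert 71: h=5 -> slot 5
Insert 44: h=0, 1 probes -> slot 1
Insert 60: h=5, 1 probes -> slot 6
Insert 88: h=0, 2 probes -> slot 2

Table: [33, 44, 88, None, None, 71, 60, None, None, None, None]


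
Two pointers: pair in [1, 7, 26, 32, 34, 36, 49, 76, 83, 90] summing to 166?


lo=0(1)+hi=9(90)=91
lo=1(7)+hi=9(90)=97
lo=2(26)+hi=9(90)=116
lo=3(32)+hi=9(90)=122
lo=4(34)+hi=9(90)=124
lo=5(36)+hi=9(90)=126
lo=6(49)+hi=9(90)=139
lo=7(76)+hi=9(90)=166

Yes: 76+90=166


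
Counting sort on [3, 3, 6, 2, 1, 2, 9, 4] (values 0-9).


Input: [3, 3, 6, 2, 1, 2, 9, 4]
Counts: [0, 1, 2, 2, 1, 0, 1, 0, 0, 1]

Sorted: [1, 2, 2, 3, 3, 4, 6, 9]


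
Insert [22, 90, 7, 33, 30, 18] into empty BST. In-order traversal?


Insert 22: root
Insert 90: R from 22
Insert 7: L from 22
Insert 33: R from 22 -> L from 90
Insert 30: R from 22 -> L from 90 -> L from 33
Insert 18: L from 22 -> R from 7

In-order: [7, 18, 22, 30, 33, 90]


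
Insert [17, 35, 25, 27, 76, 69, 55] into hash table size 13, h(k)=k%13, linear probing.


Insert 17: h=4 -> slot 4
Insert 35: h=9 -> slot 9
Insert 25: h=12 -> slot 12
Insert 27: h=1 -> slot 1
Insert 76: h=11 -> slot 11
Insert 69: h=4, 1 probes -> slot 5
Insert 55: h=3 -> slot 3

Table: [None, 27, None, 55, 17, 69, None, None, None, 35, None, 76, 25]


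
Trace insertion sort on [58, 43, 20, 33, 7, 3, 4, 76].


Initial: [58, 43, 20, 33, 7, 3, 4, 76]
Insert 43: [43, 58, 20, 33, 7, 3, 4, 76]
Insert 20: [20, 43, 58, 33, 7, 3, 4, 76]
Insert 33: [20, 33, 43, 58, 7, 3, 4, 76]
Insert 7: [7, 20, 33, 43, 58, 3, 4, 76]
Insert 3: [3, 7, 20, 33, 43, 58, 4, 76]
Insert 4: [3, 4, 7, 20, 33, 43, 58, 76]
Insert 76: [3, 4, 7, 20, 33, 43, 58, 76]

Sorted: [3, 4, 7, 20, 33, 43, 58, 76]


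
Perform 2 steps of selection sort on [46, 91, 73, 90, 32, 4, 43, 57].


Initial: [46, 91, 73, 90, 32, 4, 43, 57]
Step 1: min=4 at 5
  Swap: [4, 91, 73, 90, 32, 46, 43, 57]
Step 2: min=32 at 4
  Swap: [4, 32, 73, 90, 91, 46, 43, 57]

After 2 steps: [4, 32, 73, 90, 91, 46, 43, 57]


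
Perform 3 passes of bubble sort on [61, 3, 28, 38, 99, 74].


Initial: [61, 3, 28, 38, 99, 74]
Pass 1: [3, 28, 38, 61, 74, 99] (4 swaps)
Pass 2: [3, 28, 38, 61, 74, 99] (0 swaps)
Pass 3: [3, 28, 38, 61, 74, 99] (0 swaps)

After 3 passes: [3, 28, 38, 61, 74, 99]


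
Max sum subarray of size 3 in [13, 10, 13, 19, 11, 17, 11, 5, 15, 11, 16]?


[0:3]: 36
[1:4]: 42
[2:5]: 43
[3:6]: 47
[4:7]: 39
[5:8]: 33
[6:9]: 31
[7:10]: 31
[8:11]: 42

Max: 47 at [3:6]


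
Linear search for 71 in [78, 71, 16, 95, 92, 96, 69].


i=0: 78!=71
i=1: 71==71 found!

Found at 1, 2 comps


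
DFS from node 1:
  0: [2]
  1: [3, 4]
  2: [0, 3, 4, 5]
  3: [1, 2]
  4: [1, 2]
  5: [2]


Visit 1, push [4, 3]
Visit 3, push [2]
Visit 2, push [5, 4, 0]
Visit 0, push []
Visit 4, push []
Visit 5, push []

DFS order: [1, 3, 2, 0, 4, 5]


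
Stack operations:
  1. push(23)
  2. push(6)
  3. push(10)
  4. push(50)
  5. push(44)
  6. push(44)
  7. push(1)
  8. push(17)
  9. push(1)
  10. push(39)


push(23) -> [23]
push(6) -> [23, 6]
push(10) -> [23, 6, 10]
push(50) -> [23, 6, 10, 50]
push(44) -> [23, 6, 10, 50, 44]
push(44) -> [23, 6, 10, 50, 44, 44]
push(1) -> [23, 6, 10, 50, 44, 44, 1]
push(17) -> [23, 6, 10, 50, 44, 44, 1, 17]
push(1) -> [23, 6, 10, 50, 44, 44, 1, 17, 1]
push(39) -> [23, 6, 10, 50, 44, 44, 1, 17, 1, 39]

Final stack: [23, 6, 10, 50, 44, 44, 1, 17, 1, 39]


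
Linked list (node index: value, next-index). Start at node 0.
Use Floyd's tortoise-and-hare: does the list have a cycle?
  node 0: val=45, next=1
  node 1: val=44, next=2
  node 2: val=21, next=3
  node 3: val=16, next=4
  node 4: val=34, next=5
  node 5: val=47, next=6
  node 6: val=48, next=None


Floyd's tortoise (slow, +1) and hare (fast, +2):
  init: slow=0, fast=0
  step 1: slow=1, fast=2
  step 2: slow=2, fast=4
  step 3: slow=3, fast=6
  step 4: fast -> None, no cycle

Cycle: no


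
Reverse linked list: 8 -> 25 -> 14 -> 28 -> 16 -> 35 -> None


Step 1: curr=8, set curr.next=prev(None) | reversed so far: 8
Step 2: curr=25, set curr.next=prev(8) | reversed so far: 25 -> 8
Step 3: curr=14, set curr.next=prev(25) | reversed so far: 14 -> 25 -> 8
Step 4: curr=28, set curr.next=prev(14) | reversed so far: 28 -> 14 -> 25 -> 8
Step 5: curr=16, set curr.next=prev(28) | reversed so far: 16 -> 28 -> 14 -> 25 -> 8
Step 6: curr=35, set curr.next=prev(16) | reversed so far: 35 -> 16 -> 28 -> 14 -> 25 -> 8

35 -> 16 -> 28 -> 14 -> 25 -> 8 -> None


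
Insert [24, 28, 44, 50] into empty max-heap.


Insert 24: [24]
Insert 28: [28, 24]
Insert 44: [44, 24, 28]
Insert 50: [50, 44, 28, 24]

Final heap: [50, 44, 28, 24]


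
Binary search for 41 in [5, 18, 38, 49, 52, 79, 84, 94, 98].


Step 1: lo=0, hi=8, mid=4, val=52
Step 2: lo=0, hi=3, mid=1, val=18
Step 3: lo=2, hi=3, mid=2, val=38
Step 4: lo=3, hi=3, mid=3, val=49

Not found


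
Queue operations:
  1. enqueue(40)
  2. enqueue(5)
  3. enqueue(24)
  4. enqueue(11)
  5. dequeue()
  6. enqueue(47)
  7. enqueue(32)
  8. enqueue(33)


enqueue(40) -> [40]
enqueue(5) -> [40, 5]
enqueue(24) -> [40, 5, 24]
enqueue(11) -> [40, 5, 24, 11]
dequeue()->40, [5, 24, 11]
enqueue(47) -> [5, 24, 11, 47]
enqueue(32) -> [5, 24, 11, 47, 32]
enqueue(33) -> [5, 24, 11, 47, 32, 33]

Final queue: [5, 24, 11, 47, 32, 33]


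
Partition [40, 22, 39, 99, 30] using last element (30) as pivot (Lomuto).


Pivot: 30
  22 <= 30: swap -> [22, 40, 39, 99, 30]
Place pivot at 1: [22, 30, 39, 99, 40]

Partitioned: [22, 30, 39, 99, 40]


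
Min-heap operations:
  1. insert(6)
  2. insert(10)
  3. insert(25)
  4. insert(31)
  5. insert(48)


insert(6) -> [6]
insert(10) -> [6, 10]
insert(25) -> [6, 10, 25]
insert(31) -> [6, 10, 25, 31]
insert(48) -> [6, 10, 25, 31, 48]

Final heap: [6, 10, 25, 31, 48]


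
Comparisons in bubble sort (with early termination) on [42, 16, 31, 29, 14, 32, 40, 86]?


Algorithm: bubble sort (with early termination)
Input: [42, 16, 31, 29, 14, 32, 40, 86]
Sorted: [14, 16, 29, 31, 32, 40, 42, 86]

25


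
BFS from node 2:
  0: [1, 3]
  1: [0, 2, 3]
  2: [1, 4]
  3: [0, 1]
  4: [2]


Visit 2, enqueue [1, 4]
Visit 1, enqueue [0, 3]
Visit 4, enqueue []
Visit 0, enqueue []
Visit 3, enqueue []

BFS order: [2, 1, 4, 0, 3]


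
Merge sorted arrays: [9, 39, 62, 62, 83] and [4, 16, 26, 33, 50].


Take 4 from B
Take 9 from A
Take 16 from B
Take 26 from B
Take 33 from B
Take 39 from A
Take 50 from B

Merged: [4, 9, 16, 26, 33, 39, 50, 62, 62, 83]


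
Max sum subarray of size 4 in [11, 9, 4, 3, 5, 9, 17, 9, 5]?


[0:4]: 27
[1:5]: 21
[2:6]: 21
[3:7]: 34
[4:8]: 40
[5:9]: 40

Max: 40 at [4:8]


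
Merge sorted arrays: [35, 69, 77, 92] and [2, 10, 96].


Take 2 from B
Take 10 from B
Take 35 from A
Take 69 from A
Take 77 from A
Take 92 from A

Merged: [2, 10, 35, 69, 77, 92, 96]


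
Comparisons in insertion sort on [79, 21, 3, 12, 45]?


Algorithm: insertion sort
Input: [79, 21, 3, 12, 45]
Sorted: [3, 12, 21, 45, 79]

8


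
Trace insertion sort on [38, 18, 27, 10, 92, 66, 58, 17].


Initial: [38, 18, 27, 10, 92, 66, 58, 17]
Insert 18: [18, 38, 27, 10, 92, 66, 58, 17]
Insert 27: [18, 27, 38, 10, 92, 66, 58, 17]
Insert 10: [10, 18, 27, 38, 92, 66, 58, 17]
Insert 92: [10, 18, 27, 38, 92, 66, 58, 17]
Insert 66: [10, 18, 27, 38, 66, 92, 58, 17]
Insert 58: [10, 18, 27, 38, 58, 66, 92, 17]
Insert 17: [10, 17, 18, 27, 38, 58, 66, 92]

Sorted: [10, 17, 18, 27, 38, 58, 66, 92]


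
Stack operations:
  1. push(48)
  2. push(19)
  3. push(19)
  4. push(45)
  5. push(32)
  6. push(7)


push(48) -> [48]
push(19) -> [48, 19]
push(19) -> [48, 19, 19]
push(45) -> [48, 19, 19, 45]
push(32) -> [48, 19, 19, 45, 32]
push(7) -> [48, 19, 19, 45, 32, 7]

Final stack: [48, 19, 19, 45, 32, 7]


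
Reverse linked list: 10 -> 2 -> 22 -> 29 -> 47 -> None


Step 1: curr=10, set curr.next=prev(None) | reversed so far: 10
Step 2: curr=2, set curr.next=prev(10) | reversed so far: 2 -> 10
Step 3: curr=22, set curr.next=prev(2) | reversed so far: 22 -> 2 -> 10
Step 4: curr=29, set curr.next=prev(22) | reversed so far: 29 -> 22 -> 2 -> 10
Step 5: curr=47, set curr.next=prev(29) | reversed so far: 47 -> 29 -> 22 -> 2 -> 10

47 -> 29 -> 22 -> 2 -> 10 -> None


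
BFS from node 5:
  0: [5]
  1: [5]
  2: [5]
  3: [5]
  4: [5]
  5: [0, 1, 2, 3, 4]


Visit 5, enqueue [0, 1, 2, 3, 4]
Visit 0, enqueue []
Visit 1, enqueue []
Visit 2, enqueue []
Visit 3, enqueue []
Visit 4, enqueue []

BFS order: [5, 0, 1, 2, 3, 4]


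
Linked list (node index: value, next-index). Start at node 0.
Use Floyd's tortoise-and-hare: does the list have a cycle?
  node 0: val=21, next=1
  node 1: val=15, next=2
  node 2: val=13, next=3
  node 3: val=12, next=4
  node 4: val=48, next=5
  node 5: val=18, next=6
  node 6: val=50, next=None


Floyd's tortoise (slow, +1) and hare (fast, +2):
  init: slow=0, fast=0
  step 1: slow=1, fast=2
  step 2: slow=2, fast=4
  step 3: slow=3, fast=6
  step 4: fast -> None, no cycle

Cycle: no


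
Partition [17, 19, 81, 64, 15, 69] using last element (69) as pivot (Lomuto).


Pivot: 69
  17 <= 69: advance i (no swap)
  19 <= 69: advance i (no swap)
  64 <= 69: swap -> [17, 19, 64, 81, 15, 69]
  15 <= 69: swap -> [17, 19, 64, 15, 81, 69]
Place pivot at 4: [17, 19, 64, 15, 69, 81]

Partitioned: [17, 19, 64, 15, 69, 81]


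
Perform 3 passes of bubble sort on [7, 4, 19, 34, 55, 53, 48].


Initial: [7, 4, 19, 34, 55, 53, 48]
Pass 1: [4, 7, 19, 34, 53, 48, 55] (3 swaps)
Pass 2: [4, 7, 19, 34, 48, 53, 55] (1 swaps)
Pass 3: [4, 7, 19, 34, 48, 53, 55] (0 swaps)

After 3 passes: [4, 7, 19, 34, 48, 53, 55]


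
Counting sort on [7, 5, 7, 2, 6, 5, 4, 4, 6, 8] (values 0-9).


Input: [7, 5, 7, 2, 6, 5, 4, 4, 6, 8]
Counts: [0, 0, 1, 0, 2, 2, 2, 2, 1, 0]

Sorted: [2, 4, 4, 5, 5, 6, 6, 7, 7, 8]


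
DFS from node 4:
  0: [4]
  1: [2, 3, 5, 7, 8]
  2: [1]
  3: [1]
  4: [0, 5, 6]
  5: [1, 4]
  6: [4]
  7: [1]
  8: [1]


Visit 4, push [6, 5, 0]
Visit 0, push []
Visit 5, push [1]
Visit 1, push [8, 7, 3, 2]
Visit 2, push []
Visit 3, push []
Visit 7, push []
Visit 8, push []
Visit 6, push []

DFS order: [4, 0, 5, 1, 2, 3, 7, 8, 6]


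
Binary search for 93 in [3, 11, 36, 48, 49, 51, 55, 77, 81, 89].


Step 1: lo=0, hi=9, mid=4, val=49
Step 2: lo=5, hi=9, mid=7, val=77
Step 3: lo=8, hi=9, mid=8, val=81
Step 4: lo=9, hi=9, mid=9, val=89

Not found


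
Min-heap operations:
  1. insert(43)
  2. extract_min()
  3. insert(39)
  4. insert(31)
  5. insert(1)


insert(43) -> [43]
extract_min()->43, []
insert(39) -> [39]
insert(31) -> [31, 39]
insert(1) -> [1, 39, 31]

Final heap: [1, 39, 31]


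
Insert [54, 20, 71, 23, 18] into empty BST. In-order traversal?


Insert 54: root
Insert 20: L from 54
Insert 71: R from 54
Insert 23: L from 54 -> R from 20
Insert 18: L from 54 -> L from 20

In-order: [18, 20, 23, 54, 71]


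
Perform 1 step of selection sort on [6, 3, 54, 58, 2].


Initial: [6, 3, 54, 58, 2]
Step 1: min=2 at 4
  Swap: [2, 3, 54, 58, 6]

After 1 step: [2, 3, 54, 58, 6]


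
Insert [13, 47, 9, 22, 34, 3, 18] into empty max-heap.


Insert 13: [13]
Insert 47: [47, 13]
Insert 9: [47, 13, 9]
Insert 22: [47, 22, 9, 13]
Insert 34: [47, 34, 9, 13, 22]
Insert 3: [47, 34, 9, 13, 22, 3]
Insert 18: [47, 34, 18, 13, 22, 3, 9]

Final heap: [47, 34, 18, 13, 22, 3, 9]


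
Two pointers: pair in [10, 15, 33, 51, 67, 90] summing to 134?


lo=0(10)+hi=5(90)=100
lo=1(15)+hi=5(90)=105
lo=2(33)+hi=5(90)=123
lo=3(51)+hi=5(90)=141
lo=3(51)+hi=4(67)=118

No pair found


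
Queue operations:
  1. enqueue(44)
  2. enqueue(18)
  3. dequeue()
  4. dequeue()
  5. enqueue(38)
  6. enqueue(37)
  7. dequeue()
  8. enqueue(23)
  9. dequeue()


enqueue(44) -> [44]
enqueue(18) -> [44, 18]
dequeue()->44, [18]
dequeue()->18, []
enqueue(38) -> [38]
enqueue(37) -> [38, 37]
dequeue()->38, [37]
enqueue(23) -> [37, 23]
dequeue()->37, [23]

Final queue: [23]


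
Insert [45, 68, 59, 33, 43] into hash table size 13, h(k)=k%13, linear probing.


Insert 45: h=6 -> slot 6
Insert 68: h=3 -> slot 3
Insert 59: h=7 -> slot 7
Insert 33: h=7, 1 probes -> slot 8
Insert 43: h=4 -> slot 4

Table: [None, None, None, 68, 43, None, 45, 59, 33, None, None, None, None]


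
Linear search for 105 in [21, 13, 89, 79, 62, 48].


i=0: 21!=105
i=1: 13!=105
i=2: 89!=105
i=3: 79!=105
i=4: 62!=105
i=5: 48!=105

Not found, 6 comps


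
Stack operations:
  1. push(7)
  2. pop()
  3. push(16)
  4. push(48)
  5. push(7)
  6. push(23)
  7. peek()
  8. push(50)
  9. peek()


push(7) -> [7]
pop()->7, []
push(16) -> [16]
push(48) -> [16, 48]
push(7) -> [16, 48, 7]
push(23) -> [16, 48, 7, 23]
peek()->23
push(50) -> [16, 48, 7, 23, 50]
peek()->50

Final stack: [16, 48, 7, 23, 50]


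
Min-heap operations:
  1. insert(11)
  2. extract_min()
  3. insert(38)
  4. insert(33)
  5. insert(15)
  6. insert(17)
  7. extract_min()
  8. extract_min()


insert(11) -> [11]
extract_min()->11, []
insert(38) -> [38]
insert(33) -> [33, 38]
insert(15) -> [15, 38, 33]
insert(17) -> [15, 17, 33, 38]
extract_min()->15, [17, 38, 33]
extract_min()->17, [33, 38]

Final heap: [33, 38]


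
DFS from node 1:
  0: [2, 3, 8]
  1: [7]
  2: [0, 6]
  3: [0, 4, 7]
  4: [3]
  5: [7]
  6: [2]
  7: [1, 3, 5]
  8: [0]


Visit 1, push [7]
Visit 7, push [5, 3]
Visit 3, push [4, 0]
Visit 0, push [8, 2]
Visit 2, push [6]
Visit 6, push []
Visit 8, push []
Visit 4, push []
Visit 5, push []

DFS order: [1, 7, 3, 0, 2, 6, 8, 4, 5]


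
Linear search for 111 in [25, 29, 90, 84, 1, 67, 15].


i=0: 25!=111
i=1: 29!=111
i=2: 90!=111
i=3: 84!=111
i=4: 1!=111
i=5: 67!=111
i=6: 15!=111

Not found, 7 comps


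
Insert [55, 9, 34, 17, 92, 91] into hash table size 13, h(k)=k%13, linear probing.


Insert 55: h=3 -> slot 3
Insert 9: h=9 -> slot 9
Insert 34: h=8 -> slot 8
Insert 17: h=4 -> slot 4
Insert 92: h=1 -> slot 1
Insert 91: h=0 -> slot 0

Table: [91, 92, None, 55, 17, None, None, None, 34, 9, None, None, None]


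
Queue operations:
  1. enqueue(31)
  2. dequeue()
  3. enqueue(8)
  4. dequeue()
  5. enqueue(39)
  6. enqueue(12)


enqueue(31) -> [31]
dequeue()->31, []
enqueue(8) -> [8]
dequeue()->8, []
enqueue(39) -> [39]
enqueue(12) -> [39, 12]

Final queue: [39, 12]


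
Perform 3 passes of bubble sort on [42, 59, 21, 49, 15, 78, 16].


Initial: [42, 59, 21, 49, 15, 78, 16]
Pass 1: [42, 21, 49, 15, 59, 16, 78] (4 swaps)
Pass 2: [21, 42, 15, 49, 16, 59, 78] (3 swaps)
Pass 3: [21, 15, 42, 16, 49, 59, 78] (2 swaps)

After 3 passes: [21, 15, 42, 16, 49, 59, 78]


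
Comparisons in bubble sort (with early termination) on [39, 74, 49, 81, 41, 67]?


Algorithm: bubble sort (with early termination)
Input: [39, 74, 49, 81, 41, 67]
Sorted: [39, 41, 49, 67, 74, 81]

14


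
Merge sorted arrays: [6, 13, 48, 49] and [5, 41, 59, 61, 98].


Take 5 from B
Take 6 from A
Take 13 from A
Take 41 from B
Take 48 from A
Take 49 from A

Merged: [5, 6, 13, 41, 48, 49, 59, 61, 98]


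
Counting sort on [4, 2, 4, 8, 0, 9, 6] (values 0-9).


Input: [4, 2, 4, 8, 0, 9, 6]
Counts: [1, 0, 1, 0, 2, 0, 1, 0, 1, 1]

Sorted: [0, 2, 4, 4, 6, 8, 9]


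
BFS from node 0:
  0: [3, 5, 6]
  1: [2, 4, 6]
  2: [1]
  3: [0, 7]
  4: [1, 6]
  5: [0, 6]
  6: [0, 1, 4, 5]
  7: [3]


Visit 0, enqueue [3, 5, 6]
Visit 3, enqueue [7]
Visit 5, enqueue []
Visit 6, enqueue [1, 4]
Visit 7, enqueue []
Visit 1, enqueue [2]
Visit 4, enqueue []
Visit 2, enqueue []

BFS order: [0, 3, 5, 6, 7, 1, 4, 2]


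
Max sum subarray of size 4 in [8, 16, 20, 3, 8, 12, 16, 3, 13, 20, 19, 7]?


[0:4]: 47
[1:5]: 47
[2:6]: 43
[3:7]: 39
[4:8]: 39
[5:9]: 44
[6:10]: 52
[7:11]: 55
[8:12]: 59

Max: 59 at [8:12]


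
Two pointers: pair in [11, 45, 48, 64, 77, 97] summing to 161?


lo=0(11)+hi=5(97)=108
lo=1(45)+hi=5(97)=142
lo=2(48)+hi=5(97)=145
lo=3(64)+hi=5(97)=161

Yes: 64+97=161


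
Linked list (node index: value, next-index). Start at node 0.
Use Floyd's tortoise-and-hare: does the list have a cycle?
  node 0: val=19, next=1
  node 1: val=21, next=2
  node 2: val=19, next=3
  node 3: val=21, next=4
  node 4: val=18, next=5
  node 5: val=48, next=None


Floyd's tortoise (slow, +1) and hare (fast, +2):
  init: slow=0, fast=0
  step 1: slow=1, fast=2
  step 2: slow=2, fast=4
  step 3: fast 4->5->None, no cycle

Cycle: no


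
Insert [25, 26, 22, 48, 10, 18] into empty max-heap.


Insert 25: [25]
Insert 26: [26, 25]
Insert 22: [26, 25, 22]
Insert 48: [48, 26, 22, 25]
Insert 10: [48, 26, 22, 25, 10]
Insert 18: [48, 26, 22, 25, 10, 18]

Final heap: [48, 26, 22, 25, 10, 18]


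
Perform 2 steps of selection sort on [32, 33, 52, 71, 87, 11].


Initial: [32, 33, 52, 71, 87, 11]
Step 1: min=11 at 5
  Swap: [11, 33, 52, 71, 87, 32]
Step 2: min=32 at 5
  Swap: [11, 32, 52, 71, 87, 33]

After 2 steps: [11, 32, 52, 71, 87, 33]


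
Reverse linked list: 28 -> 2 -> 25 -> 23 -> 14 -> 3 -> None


Step 1: curr=28, set curr.next=prev(None) | reversed so far: 28
Step 2: curr=2, set curr.next=prev(28) | reversed so far: 2 -> 28
Step 3: curr=25, set curr.next=prev(2) | reversed so far: 25 -> 2 -> 28
Step 4: curr=23, set curr.next=prev(25) | reversed so far: 23 -> 25 -> 2 -> 28
Step 5: curr=14, set curr.next=prev(23) | reversed so far: 14 -> 23 -> 25 -> 2 -> 28
Step 6: curr=3, set curr.next=prev(14) | reversed so far: 3 -> 14 -> 23 -> 25 -> 2 -> 28

3 -> 14 -> 23 -> 25 -> 2 -> 28 -> None


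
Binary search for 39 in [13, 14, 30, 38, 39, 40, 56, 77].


Step 1: lo=0, hi=7, mid=3, val=38
Step 2: lo=4, hi=7, mid=5, val=40
Step 3: lo=4, hi=4, mid=4, val=39

Found at index 4


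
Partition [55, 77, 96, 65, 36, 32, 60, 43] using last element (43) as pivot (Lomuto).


Pivot: 43
  36 <= 43: swap -> [36, 77, 96, 65, 55, 32, 60, 43]
  32 <= 43: swap -> [36, 32, 96, 65, 55, 77, 60, 43]
Place pivot at 2: [36, 32, 43, 65, 55, 77, 60, 96]

Partitioned: [36, 32, 43, 65, 55, 77, 60, 96]


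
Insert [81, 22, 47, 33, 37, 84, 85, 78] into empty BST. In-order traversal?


Insert 81: root
Insert 22: L from 81
Insert 47: L from 81 -> R from 22
Insert 33: L from 81 -> R from 22 -> L from 47
Insert 37: L from 81 -> R from 22 -> L from 47 -> R from 33
Insert 84: R from 81
Insert 85: R from 81 -> R from 84
Insert 78: L from 81 -> R from 22 -> R from 47

In-order: [22, 33, 37, 47, 78, 81, 84, 85]


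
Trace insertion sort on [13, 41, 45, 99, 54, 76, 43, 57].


Initial: [13, 41, 45, 99, 54, 76, 43, 57]
Insert 41: [13, 41, 45, 99, 54, 76, 43, 57]
Insert 45: [13, 41, 45, 99, 54, 76, 43, 57]
Insert 99: [13, 41, 45, 99, 54, 76, 43, 57]
Insert 54: [13, 41, 45, 54, 99, 76, 43, 57]
Insert 76: [13, 41, 45, 54, 76, 99, 43, 57]
Insert 43: [13, 41, 43, 45, 54, 76, 99, 57]
Insert 57: [13, 41, 43, 45, 54, 57, 76, 99]

Sorted: [13, 41, 43, 45, 54, 57, 76, 99]


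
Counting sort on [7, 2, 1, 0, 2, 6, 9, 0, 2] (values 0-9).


Input: [7, 2, 1, 0, 2, 6, 9, 0, 2]
Counts: [2, 1, 3, 0, 0, 0, 1, 1, 0, 1]

Sorted: [0, 0, 1, 2, 2, 2, 6, 7, 9]


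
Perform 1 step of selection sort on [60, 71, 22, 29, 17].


Initial: [60, 71, 22, 29, 17]
Step 1: min=17 at 4
  Swap: [17, 71, 22, 29, 60]

After 1 step: [17, 71, 22, 29, 60]


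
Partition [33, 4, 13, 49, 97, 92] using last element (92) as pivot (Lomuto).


Pivot: 92
  33 <= 92: advance i (no swap)
  4 <= 92: advance i (no swap)
  13 <= 92: advance i (no swap)
  49 <= 92: advance i (no swap)
Place pivot at 4: [33, 4, 13, 49, 92, 97]

Partitioned: [33, 4, 13, 49, 92, 97]


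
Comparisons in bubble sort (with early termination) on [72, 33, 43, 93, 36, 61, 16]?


Algorithm: bubble sort (with early termination)
Input: [72, 33, 43, 93, 36, 61, 16]
Sorted: [16, 33, 36, 43, 61, 72, 93]

21


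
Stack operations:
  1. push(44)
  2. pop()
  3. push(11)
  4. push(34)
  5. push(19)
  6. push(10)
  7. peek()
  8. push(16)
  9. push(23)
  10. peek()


push(44) -> [44]
pop()->44, []
push(11) -> [11]
push(34) -> [11, 34]
push(19) -> [11, 34, 19]
push(10) -> [11, 34, 19, 10]
peek()->10
push(16) -> [11, 34, 19, 10, 16]
push(23) -> [11, 34, 19, 10, 16, 23]
peek()->23

Final stack: [11, 34, 19, 10, 16, 23]


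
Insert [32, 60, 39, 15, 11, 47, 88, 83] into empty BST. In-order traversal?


Insert 32: root
Insert 60: R from 32
Insert 39: R from 32 -> L from 60
Insert 15: L from 32
Insert 11: L from 32 -> L from 15
Insert 47: R from 32 -> L from 60 -> R from 39
Insert 88: R from 32 -> R from 60
Insert 83: R from 32 -> R from 60 -> L from 88

In-order: [11, 15, 32, 39, 47, 60, 83, 88]


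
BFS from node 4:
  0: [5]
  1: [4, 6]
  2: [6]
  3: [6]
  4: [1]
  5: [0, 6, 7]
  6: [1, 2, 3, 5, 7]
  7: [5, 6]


Visit 4, enqueue [1]
Visit 1, enqueue [6]
Visit 6, enqueue [2, 3, 5, 7]
Visit 2, enqueue []
Visit 3, enqueue []
Visit 5, enqueue [0]
Visit 7, enqueue []
Visit 0, enqueue []

BFS order: [4, 1, 6, 2, 3, 5, 7, 0]


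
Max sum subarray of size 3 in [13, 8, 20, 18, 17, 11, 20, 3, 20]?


[0:3]: 41
[1:4]: 46
[2:5]: 55
[3:6]: 46
[4:7]: 48
[5:8]: 34
[6:9]: 43

Max: 55 at [2:5]


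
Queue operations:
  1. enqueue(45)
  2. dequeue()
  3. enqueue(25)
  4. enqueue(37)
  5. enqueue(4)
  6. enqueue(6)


enqueue(45) -> [45]
dequeue()->45, []
enqueue(25) -> [25]
enqueue(37) -> [25, 37]
enqueue(4) -> [25, 37, 4]
enqueue(6) -> [25, 37, 4, 6]

Final queue: [25, 37, 4, 6]


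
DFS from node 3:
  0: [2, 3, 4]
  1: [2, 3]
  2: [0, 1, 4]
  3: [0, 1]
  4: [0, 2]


Visit 3, push [1, 0]
Visit 0, push [4, 2]
Visit 2, push [4, 1]
Visit 1, push []
Visit 4, push []

DFS order: [3, 0, 2, 1, 4]


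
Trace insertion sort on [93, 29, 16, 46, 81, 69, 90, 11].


Initial: [93, 29, 16, 46, 81, 69, 90, 11]
Insert 29: [29, 93, 16, 46, 81, 69, 90, 11]
Insert 16: [16, 29, 93, 46, 81, 69, 90, 11]
Insert 46: [16, 29, 46, 93, 81, 69, 90, 11]
Insert 81: [16, 29, 46, 81, 93, 69, 90, 11]
Insert 69: [16, 29, 46, 69, 81, 93, 90, 11]
Insert 90: [16, 29, 46, 69, 81, 90, 93, 11]
Insert 11: [11, 16, 29, 46, 69, 81, 90, 93]

Sorted: [11, 16, 29, 46, 69, 81, 90, 93]


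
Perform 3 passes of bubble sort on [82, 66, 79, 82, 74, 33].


Initial: [82, 66, 79, 82, 74, 33]
Pass 1: [66, 79, 82, 74, 33, 82] (4 swaps)
Pass 2: [66, 79, 74, 33, 82, 82] (2 swaps)
Pass 3: [66, 74, 33, 79, 82, 82] (2 swaps)

After 3 passes: [66, 74, 33, 79, 82, 82]


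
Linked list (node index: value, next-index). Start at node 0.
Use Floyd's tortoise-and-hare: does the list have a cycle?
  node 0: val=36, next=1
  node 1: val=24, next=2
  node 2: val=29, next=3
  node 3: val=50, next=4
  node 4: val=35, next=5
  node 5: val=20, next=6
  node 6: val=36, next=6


Floyd's tortoise (slow, +1) and hare (fast, +2):
  init: slow=0, fast=0
  step 1: slow=1, fast=2
  step 2: slow=2, fast=4
  step 3: slow=3, fast=6
  step 4: slow=4, fast=6
  step 5: slow=5, fast=6
  step 6: slow=6, fast=6
  slow == fast at node 6: cycle detected

Cycle: yes


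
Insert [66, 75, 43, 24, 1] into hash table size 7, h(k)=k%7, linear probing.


Insert 66: h=3 -> slot 3
Insert 75: h=5 -> slot 5
Insert 43: h=1 -> slot 1
Insert 24: h=3, 1 probes -> slot 4
Insert 1: h=1, 1 probes -> slot 2

Table: [None, 43, 1, 66, 24, 75, None]


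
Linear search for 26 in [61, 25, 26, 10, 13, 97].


i=0: 61!=26
i=1: 25!=26
i=2: 26==26 found!

Found at 2, 3 comps


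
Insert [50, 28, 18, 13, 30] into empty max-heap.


Insert 50: [50]
Insert 28: [50, 28]
Insert 18: [50, 28, 18]
Insert 13: [50, 28, 18, 13]
Insert 30: [50, 30, 18, 13, 28]

Final heap: [50, 30, 18, 13, 28]


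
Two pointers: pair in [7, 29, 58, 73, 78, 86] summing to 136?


lo=0(7)+hi=5(86)=93
lo=1(29)+hi=5(86)=115
lo=2(58)+hi=5(86)=144
lo=2(58)+hi=4(78)=136

Yes: 58+78=136


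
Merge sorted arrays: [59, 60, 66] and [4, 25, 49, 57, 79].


Take 4 from B
Take 25 from B
Take 49 from B
Take 57 from B
Take 59 from A
Take 60 from A
Take 66 from A

Merged: [4, 25, 49, 57, 59, 60, 66, 79]


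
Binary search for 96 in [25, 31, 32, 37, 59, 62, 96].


Step 1: lo=0, hi=6, mid=3, val=37
Step 2: lo=4, hi=6, mid=5, val=62
Step 3: lo=6, hi=6, mid=6, val=96

Found at index 6


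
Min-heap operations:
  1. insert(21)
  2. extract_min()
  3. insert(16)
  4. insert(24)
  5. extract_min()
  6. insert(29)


insert(21) -> [21]
extract_min()->21, []
insert(16) -> [16]
insert(24) -> [16, 24]
extract_min()->16, [24]
insert(29) -> [24, 29]

Final heap: [24, 29]


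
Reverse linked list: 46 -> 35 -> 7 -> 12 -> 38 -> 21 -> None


Step 1: curr=46, set curr.next=prev(None) | reversed so far: 46
Step 2: curr=35, set curr.next=prev(46) | reversed so far: 35 -> 46
Step 3: curr=7, set curr.next=prev(35) | reversed so far: 7 -> 35 -> 46
Step 4: curr=12, set curr.next=prev(7) | reversed so far: 12 -> 7 -> 35 -> 46
Step 5: curr=38, set curr.next=prev(12) | reversed so far: 38 -> 12 -> 7 -> 35 -> 46
Step 6: curr=21, set curr.next=prev(38) | reversed so far: 21 -> 38 -> 12 -> 7 -> 35 -> 46

21 -> 38 -> 12 -> 7 -> 35 -> 46 -> None


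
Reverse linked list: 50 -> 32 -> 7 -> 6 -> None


Step 1: curr=50, set curr.next=prev(None) | reversed so far: 50
Step 2: curr=32, set curr.next=prev(50) | reversed so far: 32 -> 50
Step 3: curr=7, set curr.next=prev(32) | reversed so far: 7 -> 32 -> 50
Step 4: curr=6, set curr.next=prev(7) | reversed so far: 6 -> 7 -> 32 -> 50

6 -> 7 -> 32 -> 50 -> None


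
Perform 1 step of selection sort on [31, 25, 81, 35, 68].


Initial: [31, 25, 81, 35, 68]
Step 1: min=25 at 1
  Swap: [25, 31, 81, 35, 68]

After 1 step: [25, 31, 81, 35, 68]


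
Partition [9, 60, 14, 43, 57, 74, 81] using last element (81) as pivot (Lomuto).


Pivot: 81
  9 <= 81: advance i (no swap)
  60 <= 81: advance i (no swap)
  14 <= 81: advance i (no swap)
  43 <= 81: advance i (no swap)
  57 <= 81: advance i (no swap)
  74 <= 81: advance i (no swap)
Place pivot at 6: [9, 60, 14, 43, 57, 74, 81]

Partitioned: [9, 60, 14, 43, 57, 74, 81]


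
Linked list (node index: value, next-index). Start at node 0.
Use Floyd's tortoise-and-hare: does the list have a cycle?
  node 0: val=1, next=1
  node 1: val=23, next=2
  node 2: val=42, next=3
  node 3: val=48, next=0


Floyd's tortoise (slow, +1) and hare (fast, +2):
  init: slow=0, fast=0
  step 1: slow=1, fast=2
  step 2: slow=2, fast=0
  step 3: slow=3, fast=2
  step 4: slow=0, fast=0
  slow == fast at node 0: cycle detected

Cycle: yes


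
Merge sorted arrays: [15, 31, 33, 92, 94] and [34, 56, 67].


Take 15 from A
Take 31 from A
Take 33 from A
Take 34 from B
Take 56 from B
Take 67 from B

Merged: [15, 31, 33, 34, 56, 67, 92, 94]


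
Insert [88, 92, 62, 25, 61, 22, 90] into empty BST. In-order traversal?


Insert 88: root
Insert 92: R from 88
Insert 62: L from 88
Insert 25: L from 88 -> L from 62
Insert 61: L from 88 -> L from 62 -> R from 25
Insert 22: L from 88 -> L from 62 -> L from 25
Insert 90: R from 88 -> L from 92

In-order: [22, 25, 61, 62, 88, 90, 92]


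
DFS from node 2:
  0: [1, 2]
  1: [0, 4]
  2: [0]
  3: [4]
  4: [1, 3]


Visit 2, push [0]
Visit 0, push [1]
Visit 1, push [4]
Visit 4, push [3]
Visit 3, push []

DFS order: [2, 0, 1, 4, 3]


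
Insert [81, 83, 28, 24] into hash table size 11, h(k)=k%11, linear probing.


Insert 81: h=4 -> slot 4
Insert 83: h=6 -> slot 6
Insert 28: h=6, 1 probes -> slot 7
Insert 24: h=2 -> slot 2

Table: [None, None, 24, None, 81, None, 83, 28, None, None, None]


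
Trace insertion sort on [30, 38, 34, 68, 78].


Initial: [30, 38, 34, 68, 78]
Insert 38: [30, 38, 34, 68, 78]
Insert 34: [30, 34, 38, 68, 78]
Insert 68: [30, 34, 38, 68, 78]
Insert 78: [30, 34, 38, 68, 78]

Sorted: [30, 34, 38, 68, 78]


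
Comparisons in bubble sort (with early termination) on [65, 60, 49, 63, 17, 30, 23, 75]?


Algorithm: bubble sort (with early termination)
Input: [65, 60, 49, 63, 17, 30, 23, 75]
Sorted: [17, 23, 30, 49, 60, 63, 65, 75]

27


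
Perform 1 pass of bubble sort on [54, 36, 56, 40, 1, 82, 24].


Initial: [54, 36, 56, 40, 1, 82, 24]
Pass 1: [36, 54, 40, 1, 56, 24, 82] (4 swaps)

After 1 pass: [36, 54, 40, 1, 56, 24, 82]


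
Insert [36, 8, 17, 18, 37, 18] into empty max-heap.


Insert 36: [36]
Insert 8: [36, 8]
Insert 17: [36, 8, 17]
Insert 18: [36, 18, 17, 8]
Insert 37: [37, 36, 17, 8, 18]
Insert 18: [37, 36, 18, 8, 18, 17]

Final heap: [37, 36, 18, 8, 18, 17]


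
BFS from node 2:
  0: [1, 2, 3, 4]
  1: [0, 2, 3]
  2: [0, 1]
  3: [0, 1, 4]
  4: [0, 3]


Visit 2, enqueue [0, 1]
Visit 0, enqueue [3, 4]
Visit 1, enqueue []
Visit 3, enqueue []
Visit 4, enqueue []

BFS order: [2, 0, 1, 3, 4]


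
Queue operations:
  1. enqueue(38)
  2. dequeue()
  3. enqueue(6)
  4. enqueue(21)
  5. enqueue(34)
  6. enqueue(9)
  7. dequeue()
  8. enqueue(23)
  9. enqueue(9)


enqueue(38) -> [38]
dequeue()->38, []
enqueue(6) -> [6]
enqueue(21) -> [6, 21]
enqueue(34) -> [6, 21, 34]
enqueue(9) -> [6, 21, 34, 9]
dequeue()->6, [21, 34, 9]
enqueue(23) -> [21, 34, 9, 23]
enqueue(9) -> [21, 34, 9, 23, 9]

Final queue: [21, 34, 9, 23, 9]


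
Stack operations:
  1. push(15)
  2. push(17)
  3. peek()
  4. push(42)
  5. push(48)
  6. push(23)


push(15) -> [15]
push(17) -> [15, 17]
peek()->17
push(42) -> [15, 17, 42]
push(48) -> [15, 17, 42, 48]
push(23) -> [15, 17, 42, 48, 23]

Final stack: [15, 17, 42, 48, 23]


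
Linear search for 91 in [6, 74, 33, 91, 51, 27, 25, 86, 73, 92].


i=0: 6!=91
i=1: 74!=91
i=2: 33!=91
i=3: 91==91 found!

Found at 3, 4 comps


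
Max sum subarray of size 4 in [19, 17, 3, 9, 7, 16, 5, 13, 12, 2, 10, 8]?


[0:4]: 48
[1:5]: 36
[2:6]: 35
[3:7]: 37
[4:8]: 41
[5:9]: 46
[6:10]: 32
[7:11]: 37
[8:12]: 32

Max: 48 at [0:4]


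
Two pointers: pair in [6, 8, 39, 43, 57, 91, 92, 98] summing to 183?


lo=0(6)+hi=7(98)=104
lo=1(8)+hi=7(98)=106
lo=2(39)+hi=7(98)=137
lo=3(43)+hi=7(98)=141
lo=4(57)+hi=7(98)=155
lo=5(91)+hi=7(98)=189
lo=5(91)+hi=6(92)=183

Yes: 91+92=183


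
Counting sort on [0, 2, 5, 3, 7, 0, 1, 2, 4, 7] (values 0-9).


Input: [0, 2, 5, 3, 7, 0, 1, 2, 4, 7]
Counts: [2, 1, 2, 1, 1, 1, 0, 2, 0, 0]

Sorted: [0, 0, 1, 2, 2, 3, 4, 5, 7, 7]


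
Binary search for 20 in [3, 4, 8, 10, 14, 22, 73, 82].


Step 1: lo=0, hi=7, mid=3, val=10
Step 2: lo=4, hi=7, mid=5, val=22
Step 3: lo=4, hi=4, mid=4, val=14

Not found


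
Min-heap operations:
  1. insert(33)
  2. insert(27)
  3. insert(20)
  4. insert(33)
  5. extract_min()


insert(33) -> [33]
insert(27) -> [27, 33]
insert(20) -> [20, 33, 27]
insert(33) -> [20, 33, 27, 33]
extract_min()->20, [27, 33, 33]

Final heap: [27, 33, 33]


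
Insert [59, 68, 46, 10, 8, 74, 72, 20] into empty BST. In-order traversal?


Insert 59: root
Insert 68: R from 59
Insert 46: L from 59
Insert 10: L from 59 -> L from 46
Insert 8: L from 59 -> L from 46 -> L from 10
Insert 74: R from 59 -> R from 68
Insert 72: R from 59 -> R from 68 -> L from 74
Insert 20: L from 59 -> L from 46 -> R from 10

In-order: [8, 10, 20, 46, 59, 68, 72, 74]


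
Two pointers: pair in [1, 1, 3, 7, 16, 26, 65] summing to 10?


lo=0(1)+hi=6(65)=66
lo=0(1)+hi=5(26)=27
lo=0(1)+hi=4(16)=17
lo=0(1)+hi=3(7)=8
lo=1(1)+hi=3(7)=8
lo=2(3)+hi=3(7)=10

Yes: 3+7=10


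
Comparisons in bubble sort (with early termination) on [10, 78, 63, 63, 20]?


Algorithm: bubble sort (with early termination)
Input: [10, 78, 63, 63, 20]
Sorted: [10, 20, 63, 63, 78]

10


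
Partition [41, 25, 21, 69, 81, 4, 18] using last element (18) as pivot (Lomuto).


Pivot: 18
  4 <= 18: swap -> [4, 25, 21, 69, 81, 41, 18]
Place pivot at 1: [4, 18, 21, 69, 81, 41, 25]

Partitioned: [4, 18, 21, 69, 81, 41, 25]


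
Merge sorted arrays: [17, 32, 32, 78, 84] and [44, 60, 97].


Take 17 from A
Take 32 from A
Take 32 from A
Take 44 from B
Take 60 from B
Take 78 from A
Take 84 from A

Merged: [17, 32, 32, 44, 60, 78, 84, 97]


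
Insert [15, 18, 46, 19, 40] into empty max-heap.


Insert 15: [15]
Insert 18: [18, 15]
Insert 46: [46, 15, 18]
Insert 19: [46, 19, 18, 15]
Insert 40: [46, 40, 18, 15, 19]

Final heap: [46, 40, 18, 15, 19]


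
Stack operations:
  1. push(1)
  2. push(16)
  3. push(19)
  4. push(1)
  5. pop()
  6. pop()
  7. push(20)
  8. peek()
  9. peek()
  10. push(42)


push(1) -> [1]
push(16) -> [1, 16]
push(19) -> [1, 16, 19]
push(1) -> [1, 16, 19, 1]
pop()->1, [1, 16, 19]
pop()->19, [1, 16]
push(20) -> [1, 16, 20]
peek()->20
peek()->20
push(42) -> [1, 16, 20, 42]

Final stack: [1, 16, 20, 42]


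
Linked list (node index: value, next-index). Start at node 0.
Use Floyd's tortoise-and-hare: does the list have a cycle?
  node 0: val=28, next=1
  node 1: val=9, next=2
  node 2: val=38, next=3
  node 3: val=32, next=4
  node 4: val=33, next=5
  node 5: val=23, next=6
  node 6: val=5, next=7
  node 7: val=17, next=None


Floyd's tortoise (slow, +1) and hare (fast, +2):
  init: slow=0, fast=0
  step 1: slow=1, fast=2
  step 2: slow=2, fast=4
  step 3: slow=3, fast=6
  step 4: fast 6->7->None, no cycle

Cycle: no


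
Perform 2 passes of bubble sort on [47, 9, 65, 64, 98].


Initial: [47, 9, 65, 64, 98]
Pass 1: [9, 47, 64, 65, 98] (2 swaps)
Pass 2: [9, 47, 64, 65, 98] (0 swaps)

After 2 passes: [9, 47, 64, 65, 98]


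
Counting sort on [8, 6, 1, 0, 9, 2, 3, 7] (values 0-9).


Input: [8, 6, 1, 0, 9, 2, 3, 7]
Counts: [1, 1, 1, 1, 0, 0, 1, 1, 1, 1]

Sorted: [0, 1, 2, 3, 6, 7, 8, 9]


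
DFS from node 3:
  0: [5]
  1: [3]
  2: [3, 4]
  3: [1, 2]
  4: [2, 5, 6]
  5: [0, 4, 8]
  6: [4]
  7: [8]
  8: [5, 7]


Visit 3, push [2, 1]
Visit 1, push []
Visit 2, push [4]
Visit 4, push [6, 5]
Visit 5, push [8, 0]
Visit 0, push []
Visit 8, push [7]
Visit 7, push []
Visit 6, push []

DFS order: [3, 1, 2, 4, 5, 0, 8, 7, 6]


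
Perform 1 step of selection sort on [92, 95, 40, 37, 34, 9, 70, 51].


Initial: [92, 95, 40, 37, 34, 9, 70, 51]
Step 1: min=9 at 5
  Swap: [9, 95, 40, 37, 34, 92, 70, 51]

After 1 step: [9, 95, 40, 37, 34, 92, 70, 51]


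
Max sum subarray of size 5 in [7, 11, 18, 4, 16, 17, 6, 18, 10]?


[0:5]: 56
[1:6]: 66
[2:7]: 61
[3:8]: 61
[4:9]: 67

Max: 67 at [4:9]


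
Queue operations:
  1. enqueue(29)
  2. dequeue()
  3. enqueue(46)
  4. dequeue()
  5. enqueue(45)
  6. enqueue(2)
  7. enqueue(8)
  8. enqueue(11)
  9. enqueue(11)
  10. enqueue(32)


enqueue(29) -> [29]
dequeue()->29, []
enqueue(46) -> [46]
dequeue()->46, []
enqueue(45) -> [45]
enqueue(2) -> [45, 2]
enqueue(8) -> [45, 2, 8]
enqueue(11) -> [45, 2, 8, 11]
enqueue(11) -> [45, 2, 8, 11, 11]
enqueue(32) -> [45, 2, 8, 11, 11, 32]

Final queue: [45, 2, 8, 11, 11, 32]


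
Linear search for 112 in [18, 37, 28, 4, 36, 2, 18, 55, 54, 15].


i=0: 18!=112
i=1: 37!=112
i=2: 28!=112
i=3: 4!=112
i=4: 36!=112
i=5: 2!=112
i=6: 18!=112
i=7: 55!=112
i=8: 54!=112
i=9: 15!=112

Not found, 10 comps


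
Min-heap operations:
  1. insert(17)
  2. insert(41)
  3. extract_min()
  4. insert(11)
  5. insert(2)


insert(17) -> [17]
insert(41) -> [17, 41]
extract_min()->17, [41]
insert(11) -> [11, 41]
insert(2) -> [2, 41, 11]

Final heap: [2, 41, 11]
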